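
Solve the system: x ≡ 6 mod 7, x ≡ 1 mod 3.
M = 7 × 3 = 21. M₁ = 3, y₁ ≡ 5 mod 7. M₂ = 7, y₂ ≡ 1 mod 3. x = 6×3×5 + 1×7×1 ≡ 13 mod 21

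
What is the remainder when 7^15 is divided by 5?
Using Fermat: 7^{4} ≡ 1 (mod 5). 15 ≡ 3 (mod 4). So 7^{15} ≡ 7^{3} ≡ 3 (mod 5)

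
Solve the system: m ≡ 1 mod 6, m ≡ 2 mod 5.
M = 6 × 5 = 30. M₁ = 5, y₁ ≡ 5 mod 6. M₂ = 6, y₂ ≡ 1 mod 5. m = 1×5×5 + 2×6×1 ≡ 7 mod 30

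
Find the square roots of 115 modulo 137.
The square roots of 115 mod 137 are 72 and 65. Verify: 72² = 5184 ≡ 115 mod 137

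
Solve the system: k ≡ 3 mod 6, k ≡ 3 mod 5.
M = 6 × 5 = 30. M₁ = 5, y₁ ≡ 5 mod 6. M₂ = 6, y₂ ≡ 1 mod 5. k = 3×5×5 + 3×6×1 ≡ 3 mod 30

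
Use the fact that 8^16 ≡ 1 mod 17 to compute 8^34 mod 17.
By Fermat: 8^{16} ≡ 1 mod 17. 34 = 2×16 + 2. So 8^{34} ≡ 8^{2} ≡ 13 mod 17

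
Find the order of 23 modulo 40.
Powers of 23 mod 40: 23^1≡23, 23^2≡9, 23^3≡7, 23^4≡1. Order = 4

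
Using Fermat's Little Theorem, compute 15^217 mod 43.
By Fermat: 15^{42} ≡ 1 (mod 43). 217 ≡ 7 (mod 42). So 15^{217} ≡ 15^{7} ≡ 36 (mod 43)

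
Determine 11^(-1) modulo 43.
Since 43 is prime, by Fermat 11^(-1) ≡ 11^{41} ≡ 4 (mod 43). Verify: 11 × 4 = 44 ≡ 1 (mod 43)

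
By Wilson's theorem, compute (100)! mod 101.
By Wilson's theorem, (100)! ≡ -1 ≡ 100 mod 101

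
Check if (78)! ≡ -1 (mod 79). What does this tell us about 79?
(78)! mod 79 = 78. Since this equals -1 (mod 79), Wilson confirms 79 is prime.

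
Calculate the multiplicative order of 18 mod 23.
Powers of 18 mod 23: 18^1≡18, 18^2≡2, 18^3≡13, 18^4≡4, 18^5≡3, 18^6≡8, 18^7≡6, 18^8≡16, 18^9≡12, 18^10≡9, 18^11≡1. ord_23(18) = 11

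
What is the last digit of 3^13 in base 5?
Using Fermat: 3^{4} ≡ 1 (mod 5). 13 ≡ 1 (mod 4). So 3^{13} ≡ 3^{1} ≡ 3 (mod 5)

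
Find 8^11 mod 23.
By repeated squaring mod 23: 8^{1}≡8, 8^{2}≡18, 8^{4}≡2, 8^{8}≡4. Then 8^{11} = 8^{8+2+1} ≡ 4 × 18 × 8 ≡ 1 mod 23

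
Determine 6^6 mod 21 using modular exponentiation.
By repeated squaring mod 21: 6^{1}≡6, 6^{2}≡15, 6^{4}≡15. Then 6^{6} = 6^{4+2} ≡ 15 × 15 ≡ 15 mod 21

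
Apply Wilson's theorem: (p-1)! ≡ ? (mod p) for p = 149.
By Wilson's theorem, (148)! ≡ -1 ≡ 148 (mod 149)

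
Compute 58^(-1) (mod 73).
Since 73 is prime, by Fermat 58^(-1) ≡ 58^{71} ≡ 34 (mod 73). Verify: 58 × 34 = 1972 ≡ 1 (mod 73)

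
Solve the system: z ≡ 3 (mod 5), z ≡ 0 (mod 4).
M = 5 × 4 = 20. M₁ = 4, y₁ ≡ 4 (mod 5). M₂ = 5, y₂ ≡ 1 (mod 4). z = 3×4×4 + 0×5×1 ≡ 8 (mod 20)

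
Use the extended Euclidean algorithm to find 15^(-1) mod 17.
Extended GCD: 15(8) + 17(-7) = 1. So 15^(-1) ≡ 8 mod 17. Verify: 15 × 8 = 120 ≡ 1 mod 17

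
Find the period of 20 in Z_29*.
Powers of 20 mod 29: 20^1≡20, 20^2≡23, 20^3≡25, 20^4≡7, 20^5≡24, 20^6≡16, 20^7≡1. ord_29(20) = 7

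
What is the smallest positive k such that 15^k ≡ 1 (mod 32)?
Powers of 15 mod 32: 15^1≡15, 15^2≡1. So the order of 15 is 2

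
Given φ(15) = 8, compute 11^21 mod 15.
By Euler: 11^{8} ≡ 1 mod 15 since gcd(11, 15) = 1. 21 = 2×8 + 5. So 11^{21} ≡ 11^{5} ≡ 11 mod 15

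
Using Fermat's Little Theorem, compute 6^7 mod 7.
By Fermat: 6^{6} ≡ 1 (mod 7). So 6^{7} = 6^{6} · 6^{1} ≡ 6^{1} ≡ 6 (mod 7)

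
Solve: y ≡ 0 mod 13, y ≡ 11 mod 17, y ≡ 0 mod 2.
M = 13 × 17 × 2 = 442. M₁ = 34, y₁ ≡ 5 mod 13. M₂ = 26, y₂ ≡ 2 mod 17. M₃ = 221, y₃ ≡ 1 mod 2. y = 0×34×5 + 11×26×2 + 0×221×1 ≡ 130 mod 442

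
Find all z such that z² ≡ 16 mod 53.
The square roots of 16 mod 53 are 49 and 4. Verify: 49² = 2401 ≡ 16 mod 53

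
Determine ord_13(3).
Powers of 3 mod 13: 3^1≡3, 3^2≡9, 3^3≡1. So the order of 3 is 3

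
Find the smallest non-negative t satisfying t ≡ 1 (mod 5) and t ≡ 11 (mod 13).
M = 5 × 13 = 65. M₁ = 13, y₁ ≡ 2 (mod 5). M₂ = 5, y₂ ≡ 8 (mod 13). t = 1×13×2 + 11×5×8 ≡ 11 (mod 65)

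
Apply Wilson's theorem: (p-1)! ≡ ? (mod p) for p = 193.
By Wilson's theorem, (192)! ≡ -1 ≡ 192 mod 193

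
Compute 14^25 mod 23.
Using Fermat: 14^{22} ≡ 1 (mod 23). 25 ≡ 3 (mod 22). So 14^{25} ≡ 14^{3} ≡ 7 (mod 23)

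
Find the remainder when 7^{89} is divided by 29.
By Fermat: 7^{28} ≡ 1 mod 29. 89 = 3×28 + 5. So 7^{89} ≡ 7^{5} ≡ 16 mod 29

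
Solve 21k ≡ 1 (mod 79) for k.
Since 79 is prime, by Fermat 21^(-1) ≡ 21^{77} ≡ 64 (mod 79). Verify: 21 × 64 = 1344 ≡ 1 (mod 79)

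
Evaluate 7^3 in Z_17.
7^{3} = 343 ≡ 3 mod 17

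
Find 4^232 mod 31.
Using Fermat: 4^{30} ≡ 1 mod 31. 232 ≡ 22 mod 30. So 4^{232} ≡ 4^{22} ≡ 16 mod 31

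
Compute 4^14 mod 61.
By repeated squaring mod 61: 4^{1}≡4, 4^{2}≡16, 4^{4}≡12, 4^{8}≡22. Then 4^{14} = 4^{8+4+2} ≡ 22 × 12 × 16 ≡ 15 mod 61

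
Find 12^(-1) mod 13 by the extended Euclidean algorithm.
Extended GCD: 12(-1) + 13(1) = 1. So 12^(-1) ≡ -1 ≡ 12 mod 13. Verify: 12 × 12 = 144 ≡ 1 mod 13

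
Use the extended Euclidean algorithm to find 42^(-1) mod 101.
Extended GCD: 42(-12) + 101(5) = 1. So 42^(-1) ≡ -12 ≡ 89 (mod 101). Verify: 42 × 89 = 3738 ≡ 1 (mod 101)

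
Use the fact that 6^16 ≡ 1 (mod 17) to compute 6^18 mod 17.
By Fermat: 6^{16} ≡ 1 (mod 17). So 6^{18} = 6^{16} · 6^{2} ≡ 6^{2} ≡ 2 (mod 17)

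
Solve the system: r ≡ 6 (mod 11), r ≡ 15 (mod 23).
M = 11 × 23 = 253. M₁ = 23, y₁ ≡ 1 (mod 11). M₂ = 11, y₂ ≡ 21 (mod 23). r = 6×23×1 + 15×11×21 ≡ 61 (mod 253)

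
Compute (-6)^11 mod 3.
By repeated squaring (mod 3): (-6)^{1}≡0, (-6)^{2}≡0, (-6)^{4}≡0, (-6)^{8}≡0. Then (-6)^{11} = (-6)^{8+2+1} ≡ 0 × 0 × 0 ≡ 0 (mod 3)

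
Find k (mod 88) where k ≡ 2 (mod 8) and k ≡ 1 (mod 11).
M = 8 × 11 = 88. M₁ = 11, y₁ ≡ 3 (mod 8). M₂ = 8, y₂ ≡ 7 (mod 11). k = 2×11×3 + 1×8×7 ≡ 34 (mod 88)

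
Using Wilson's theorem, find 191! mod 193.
(192)! = (191)! × (192) ≡ -1 mod 193. So (191)! ≡ -1 × (192)^(-1) ≡ (-1)×(-1) = 1 mod 193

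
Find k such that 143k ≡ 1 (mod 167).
Since 167 is prime, by Fermat 143^(-1) ≡ 143^{165} ≡ 160 (mod 167). Verify: 143 × 160 = 22880 ≡ 1 (mod 167)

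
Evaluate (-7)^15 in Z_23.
By repeated squaring (mod 23): (-7)^{1}≡16, (-7)^{2}≡3, (-7)^{4}≡9, (-7)^{8}≡12. Then (-7)^{15} = (-7)^{8+4+2+1} ≡ 12 × 9 × 3 × 16 ≡ 9 (mod 23)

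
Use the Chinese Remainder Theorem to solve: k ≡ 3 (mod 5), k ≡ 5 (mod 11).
M = 5 × 11 = 55. M₁ = 11, y₁ ≡ 1 (mod 5). M₂ = 5, y₂ ≡ 9 (mod 11). k = 3×11×1 + 5×5×9 ≡ 38 (mod 55)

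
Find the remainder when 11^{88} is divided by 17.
By Fermat: 11^{16} ≡ 1 (mod 17). 88 = 5×16 + 8. So 11^{88} ≡ 11^{8} ≡ 16 (mod 17)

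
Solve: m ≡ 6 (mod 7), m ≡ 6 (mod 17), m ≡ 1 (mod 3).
M = 7 × 17 × 3 = 357. M₁ = 51, y₁ ≡ 4 (mod 7). M₂ = 21, y₂ ≡ 13 (mod 17). M₃ = 119, y₃ ≡ 2 (mod 3). m = 6×51×4 + 6×21×13 + 1×119×2 ≡ 244 (mod 357)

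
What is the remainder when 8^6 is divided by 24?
By repeated squaring mod 24: 8^{1}≡8, 8^{2}≡16, 8^{4}≡16. Then 8^{6} = 8^{4+2} ≡ 16 × 16 ≡ 16 mod 24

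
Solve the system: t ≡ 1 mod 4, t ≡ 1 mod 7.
M = 4 × 7 = 28. M₁ = 7, y₁ ≡ 3 mod 4. M₂ = 4, y₂ ≡ 2 mod 7. t = 1×7×3 + 1×4×2 ≡ 1 mod 28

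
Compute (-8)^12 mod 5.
Using Fermat: (-8)^{4} ≡ 1 mod 5. 12 ≡ 0 mod 4. So (-8)^{12} ≡ (-8)^{0} ≡ 1 mod 5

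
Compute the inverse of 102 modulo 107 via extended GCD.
Extended GCD: 102(-43) + 107(41) = 1. So 102^(-1) ≡ -43 ≡ 64 mod 107. Verify: 102 × 64 = 6528 ≡ 1 mod 107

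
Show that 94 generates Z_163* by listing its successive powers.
94^1, 94^2, ..., 94^{162} mod 163: [94, 34, 99, 15, 106, 21, 18, 62, 123, 152, 107, 115, 52, 161, 138, 95, 128, 133, 114, 121, 127, 39, 80, 22, 112, 96, 59, 4, 50, 136, 70, 60, 98, 84, 72, 85, 3, 119, 102, 134, 45, 155, 63, 54, 23, 43, 130, 158, 19, 156, 157, 88, 122, 58, 73, 16, 37, 55, 117, 77, 66, 10, 125, 14, 12, 150, 82, 47, 17, 131, 89, 53, 92, 9, 31, 143, 76, 135, 139, 26, 162, 69, 129, 64, 148, 57, 142, 145, 101, 40, 11, 56, 48, 111, 2, 25, 68, 35, 30, 49, 42, 36, 124, 83, 141, 51, 67, 104, 159, 113, 27, 93, 103, 65, 79, 91, 78, 160, 44, 61, 29, 118, 8, 100, 109, 140, 120, 33, 5, 144, 7, 6, 75, 41, 105, 90, 147, 126, 108, 46, 86, 97, 153, 38, 149, 151, 13, 81, 116, 146, 32, 74, 110, 71, 154, 132, 20, 87, 28, 24, 137, 1]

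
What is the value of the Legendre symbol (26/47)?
(26/47) = 26^{23} mod 47 = -1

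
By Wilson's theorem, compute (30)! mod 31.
By Wilson's theorem, (30)! ≡ -1 ≡ 30 mod 31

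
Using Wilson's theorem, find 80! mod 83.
(82)! = (80)! × (81) × (82) ≡ -1 (mod 83). So (80)! ≡ -1 × [(82)(81)]^(-1) ≡ 41 (mod 83)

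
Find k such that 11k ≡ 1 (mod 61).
Since 61 is prime, by Fermat 11^(-1) ≡ 11^{59} ≡ 50 (mod 61). Verify: 11 × 50 = 550 ≡ 1 (mod 61)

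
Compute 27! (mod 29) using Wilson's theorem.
(28)! = (27)! × (28) ≡ -1 (mod 29). So (27)! ≡ -1 × (28)^(-1) ≡ (-1)×(-1) = 1 (mod 29)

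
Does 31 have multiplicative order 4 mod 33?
Powers of 31 mod 33: 31^1≡31, 31^2≡4, 31^3≡25, 31^4≡16, 31^5≡1. 31^4≡16≢1, so ord ≠ 4. No, the actual order is 5.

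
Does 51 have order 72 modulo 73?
51^{8} ≡ 1 mod 73 and 8 < 72, so ord_73(51) = 8 ≠ 72 and 51 is not a primitive root.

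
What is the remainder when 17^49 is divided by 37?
Using Fermat: 17^{36} ≡ 1 mod 37. 49 ≡ 13 mod 36. So 17^{49} ≡ 17^{13} ≡ 35 mod 37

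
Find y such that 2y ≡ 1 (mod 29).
Since 29 is prime, by Fermat 2^(-1) ≡ 2^{27} ≡ 15 (mod 29). Verify: 2 × 15 = 30 ≡ 1 (mod 29)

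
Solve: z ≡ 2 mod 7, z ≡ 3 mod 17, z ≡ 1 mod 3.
M = 7 × 17 × 3 = 357. M₁ = 51, y₁ ≡ 4 mod 7. M₂ = 21, y₂ ≡ 13 mod 17. M₃ = 119, y₃ ≡ 2 mod 3. z = 2×51×4 + 3×21×13 + 1×119×2 ≡ 37 mod 357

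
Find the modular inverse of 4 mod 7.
Since 7 is prime, by Fermat 4^(-1) ≡ 4^{5} ≡ 2 (mod 7). Verify: 4 × 2 = 8 ≡ 1 (mod 7)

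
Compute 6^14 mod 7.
Using Fermat: 6^{6} ≡ 1 mod 7. 14 ≡ 2 mod 6. So 6^{14} ≡ 6^{2} ≡ 1 mod 7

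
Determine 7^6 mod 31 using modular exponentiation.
By repeated squaring (mod 31): 7^{1}≡7, 7^{2}≡18, 7^{4}≡14. Then 7^{6} = 7^{4+2} ≡ 14 × 18 ≡ 4 (mod 31)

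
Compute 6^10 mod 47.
By repeated squaring (mod 47): 6^{1}≡6, 6^{2}≡36, 6^{4}≡27, 6^{8}≡24. Then 6^{10} = 6^{8+2} ≡ 24 × 36 ≡ 18 (mod 47)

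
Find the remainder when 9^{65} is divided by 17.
By Fermat: 9^{16} ≡ 1 (mod 17). 65 = 4×16 + 1. So 9^{65} ≡ 9^{1} ≡ 9 (mod 17)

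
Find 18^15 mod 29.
By repeated squaring mod 29: 18^{1}≡18, 18^{2}≡5, 18^{4}≡25, 18^{8}≡16. Then 18^{15} = 18^{8+4+2+1} ≡ 16 × 25 × 5 × 18 ≡ 11 mod 29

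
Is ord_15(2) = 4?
Powers of 2 mod 15: 2^1≡2, 2^2≡4, 2^3≡8, 2^4≡1. First k with 2^k≡1 is k=4. Yes, ord_15(2) = 4.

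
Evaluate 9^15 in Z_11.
Using Fermat: 9^{10} ≡ 1 (mod 11). 15 ≡ 5 (mod 10). So 9^{15} ≡ 9^{5} ≡ 1 (mod 11)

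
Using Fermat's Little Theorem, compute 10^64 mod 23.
By Fermat: 10^{22} ≡ 1 mod 23. 64 = 2×22 + 20. So 10^{64} ≡ 10^{20} ≡ 3 mod 23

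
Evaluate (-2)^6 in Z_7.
Using Fermat: (-2)^{6} ≡ 1 mod 7. 6 ≡ 0 mod 6. So (-2)^{6} ≡ (-2)^{0} ≡ 1 mod 7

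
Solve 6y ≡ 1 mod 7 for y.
Since 7 is prime, by Fermat 6^(-1) ≡ 6^{5} ≡ 6 mod 7. Verify: 6 × 6 = 36 ≡ 1 mod 7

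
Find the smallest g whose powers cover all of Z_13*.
g = 2. For each prime q|12: 2^{6}≡12, 2^{4}≡3, none ≡ 1, so ord_13(2) = 12 and 2 is a primitive root.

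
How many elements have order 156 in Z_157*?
A prime p has φ(p-1) primitive roots; here φ(156) = 48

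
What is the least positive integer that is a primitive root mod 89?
g = 3. For each prime q|88: 3^{44}≡88, 3^{8}≡64, none ≡ 1, so ord_89(3) = 88 and 3 is a primitive root.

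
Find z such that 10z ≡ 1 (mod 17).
Since 17 is prime, by Fermat 10^(-1) ≡ 10^{15} ≡ 12 (mod 17). Verify: 10 × 12 = 120 ≡ 1 (mod 17)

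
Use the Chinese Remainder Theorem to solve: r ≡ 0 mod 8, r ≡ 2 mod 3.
M = 8 × 3 = 24. M₁ = 3, y₁ ≡ 3 mod 8. M₂ = 8, y₂ ≡ 2 mod 3. r = 0×3×3 + 2×8×2 ≡ 8 mod 24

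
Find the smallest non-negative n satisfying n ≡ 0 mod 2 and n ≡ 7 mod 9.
M = 2 × 9 = 18. M₁ = 9, y₁ ≡ 1 mod 2. M₂ = 2, y₂ ≡ 5 mod 9. n = 0×9×1 + 7×2×5 ≡ 16 mod 18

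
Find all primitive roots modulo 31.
There are φ(30) = 8 primitive roots mod 31: {3, 11, 12, 13, 17, 21, 22, 24}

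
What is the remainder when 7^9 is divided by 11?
By repeated squaring mod 11: 7^{1}≡7, 7^{2}≡5, 7^{4}≡3, 7^{8}≡9. Then 7^{9} = 7^{8+1} ≡ 9 × 7 ≡ 8 mod 11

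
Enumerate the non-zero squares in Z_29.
Quadratic residues modulo 29: {1, 4, 5, 6, 7, 9, 13, 16, 20, 22, 23, 24, 25, 28}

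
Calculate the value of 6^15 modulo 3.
By repeated squaring mod 3: 6^{1}≡0, 6^{2}≡0, 6^{4}≡0, 6^{8}≡0. Then 6^{15} = 6^{8+4+2+1} ≡ 0 × 0 × 0 × 0 ≡ 0 mod 3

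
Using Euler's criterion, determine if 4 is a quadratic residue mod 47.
By Euler's criterion: 4^{23} ≡ 1 (mod 47). Since this equals 1, 4 is a QR.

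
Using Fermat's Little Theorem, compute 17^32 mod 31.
By Fermat: 17^{30} ≡ 1 mod 31. So 17^{32} = 17^{30} · 17^{2} ≡ 17^{2} ≡ 10 mod 31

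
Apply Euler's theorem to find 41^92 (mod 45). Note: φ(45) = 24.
By Euler: 41^{24} ≡ 1 (mod 45) since gcd(41, 45) = 1. 92 = 3×24 + 20. So 41^{92} ≡ 41^{20} ≡ 16 (mod 45)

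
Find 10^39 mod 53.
By repeated squaring mod 53: 10^{1}≡10, 10^{2}≡47, 10^{4}≡36, 10^{8}≡24, 10^{16}≡46, 10^{32}≡49. Then 10^{39} = 10^{32+4+2+1} ≡ 49 × 36 × 47 × 10 ≡ 1 mod 53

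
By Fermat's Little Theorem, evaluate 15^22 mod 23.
By Fermat's Little Theorem, 15^{22} ≡ 1 (mod 23) since 23 is prime and gcd(15, 23) = 1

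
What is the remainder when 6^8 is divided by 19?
By repeated squaring mod 19: 6^{1}≡6, 6^{2}≡17, 6^{4}≡4, 6^{8}≡16. So 6^{8} ≡ 16 mod 19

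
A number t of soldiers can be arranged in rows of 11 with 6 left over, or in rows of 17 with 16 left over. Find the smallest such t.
M = 11 × 17 = 187. M₁ = 17, y₁ ≡ 2 (mod 11). M₂ = 11, y₂ ≡ 14 (mod 17). t = 6×17×2 + 16×11×14 ≡ 50 (mod 187)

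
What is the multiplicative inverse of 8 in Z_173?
Since 173 is prime, by Fermat 8^(-1) ≡ 8^{171} ≡ 65 (mod 173). Verify: 8 × 65 = 520 ≡ 1 (mod 173)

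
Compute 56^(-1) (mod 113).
Since 113 is prime, by Fermat 56^(-1) ≡ 56^{111} ≡ 111 (mod 113). Verify: 56 × 111 = 6216 ≡ 1 (mod 113)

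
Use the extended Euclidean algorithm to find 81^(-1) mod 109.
Extended GCD: 81(35) + 109(-26) = 1. So 81^(-1) ≡ 35 (mod 109). Verify: 81 × 35 = 2835 ≡ 1 (mod 109)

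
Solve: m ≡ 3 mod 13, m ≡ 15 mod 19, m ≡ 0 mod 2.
M = 13 × 19 × 2 = 494. M₁ = 38, y₁ ≡ 12 mod 13. M₂ = 26, y₂ ≡ 11 mod 19. M₃ = 247, y₃ ≡ 1 mod 2. m = 3×38×12 + 15×26×11 + 0×247×1 ≡ 224 mod 494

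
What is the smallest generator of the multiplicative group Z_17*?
g = 3. For each prime q|16: 3^{8}≡16, none ≡ 1, so ord_17(3) = 16 and 3 is a primitive root.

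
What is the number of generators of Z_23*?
There are φ(23-1) = φ(22) = 10 primitive roots modulo 23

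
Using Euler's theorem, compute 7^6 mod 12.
By Euler: 7^{4} ≡ 1 mod 12 since gcd(7, 12) = 1. 6 = 1×4 + 2. So 7^{6} ≡ 7^{2} ≡ 1 mod 12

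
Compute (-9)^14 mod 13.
Using Fermat: (-9)^{12} ≡ 1 mod 13. 14 ≡ 2 mod 12. So (-9)^{14} ≡ (-9)^{2} ≡ 3 mod 13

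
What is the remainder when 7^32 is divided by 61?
By repeated squaring mod 61: 7^{1}≡7, 7^{2}≡49, 7^{4}≡22, 7^{8}≡57, 7^{16}≡16, 7^{32}≡12. So 7^{32} ≡ 12 mod 61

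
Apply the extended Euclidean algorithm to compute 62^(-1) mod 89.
Extended GCD: 62(-33) + 89(23) = 1. So 62^(-1) ≡ -33 ≡ 56 mod 89. Verify: 62 × 56 = 3472 ≡ 1 mod 89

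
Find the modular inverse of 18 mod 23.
Since 23 is prime, by Fermat 18^(-1) ≡ 18^{21} ≡ 9 mod 23. Verify: 18 × 9 = 162 ≡ 1 mod 23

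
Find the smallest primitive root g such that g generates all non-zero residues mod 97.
g = 5. Powers: [5, 25, 28, 43, 21, 8, 40, 6, 30, ...] generates all 96 non-zero residues.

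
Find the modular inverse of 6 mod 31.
Since 31 is prime, by Fermat 6^(-1) ≡ 6^{29} ≡ 26 mod 31. Verify: 6 × 26 = 156 ≡ 1 mod 31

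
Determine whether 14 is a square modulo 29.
By Euler's criterion: 14^{14} ≡ 28 mod 29. Since this equals -1 (≡ 28), 14 is not a QR.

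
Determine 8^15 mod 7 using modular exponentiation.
Using Fermat: 8^{6} ≡ 1 mod 7. 15 ≡ 3 mod 6. So 8^{15} ≡ 8^{3} ≡ 1 mod 7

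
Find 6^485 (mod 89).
Using Fermat: 6^{88} ≡ 1 (mod 89). 485 ≡ 45 (mod 88). So 6^{485} ≡ 6^{45} ≡ 83 (mod 89)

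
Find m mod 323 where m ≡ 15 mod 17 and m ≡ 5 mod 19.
M = 17 × 19 = 323. M₁ = 19, y₁ ≡ 9 mod 17. M₂ = 17, y₂ ≡ 9 mod 19. m = 15×19×9 + 5×17×9 ≡ 100 mod 323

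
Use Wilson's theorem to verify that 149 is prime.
(148)! mod 149 = 148. Since this equals -1 mod 149, Wilson confirms 149 is prime.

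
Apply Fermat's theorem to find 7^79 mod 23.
By Fermat: 7^{22} ≡ 1 mod 23. 79 = 3×22 + 13. So 7^{79} ≡ 7^{13} ≡ 20 mod 23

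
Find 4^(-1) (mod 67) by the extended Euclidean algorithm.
Extended GCD: 4(17) + 67(-1) = 1. So 4^(-1) ≡ 17 (mod 67). Verify: 4 × 17 = 68 ≡ 1 (mod 67)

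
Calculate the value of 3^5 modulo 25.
By repeated squaring (mod 25): 3^{1}≡3, 3^{2}≡9, 3^{4}≡6. Then 3^{5} = 3^{4+1} ≡ 6 × 3 ≡ 18 (mod 25)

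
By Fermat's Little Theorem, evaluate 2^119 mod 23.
By Fermat: 2^{22} ≡ 1 (mod 23). 119 = 5×22 + 9. So 2^{119} ≡ 2^{9} ≡ 6 (mod 23)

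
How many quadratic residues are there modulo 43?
For prime 43, there are (p-1)/2 = (43-1)/2 = 21 quadratic residues (excluding 0).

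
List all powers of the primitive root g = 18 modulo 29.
18^1, 18^2, ..., 18^{28} mod 29: [18, 5, 3, 25, 15, 9, 17, 16, 27, 22, 19, 23, 8, 28, 11, 24, 26, 4, 14, 20, 12, 13, 2, 7, 10, 6, 21, 1]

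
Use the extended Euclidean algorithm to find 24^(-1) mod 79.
Extended GCD: 24(-23) + 79(7) = 1. So 24^(-1) ≡ -23 ≡ 56 mod 79. Verify: 24 × 56 = 1344 ≡ 1 mod 79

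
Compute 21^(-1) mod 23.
Since 23 is prime, by Fermat 21^(-1) ≡ 21^{21} ≡ 11 mod 23. Verify: 21 × 11 = 231 ≡ 1 mod 23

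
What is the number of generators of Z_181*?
A prime p has φ(p-1) primitive roots; here φ(180) = 48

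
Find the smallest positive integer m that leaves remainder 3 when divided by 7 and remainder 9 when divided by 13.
M = 7 × 13 = 91. M₁ = 13, y₁ ≡ 6 (mod 7). M₂ = 7, y₂ ≡ 2 (mod 13). m = 3×13×6 + 9×7×2 ≡ 87 (mod 91)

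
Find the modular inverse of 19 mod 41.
Since 41 is prime, by Fermat 19^(-1) ≡ 19^{39} ≡ 13 mod 41. Verify: 19 × 13 = 247 ≡ 1 mod 41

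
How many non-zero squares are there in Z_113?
Exactly half the non-zero residues mod a prime are QRs: (113-1)/2 = 56.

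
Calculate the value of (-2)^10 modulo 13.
By repeated squaring mod 13: (-2)^{1}≡11, (-2)^{2}≡4, (-2)^{4}≡3, (-2)^{8}≡9. Then (-2)^{10} = (-2)^{8+2} ≡ 9 × 4 ≡ 10 mod 13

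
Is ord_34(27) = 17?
Powers of 27 mod 34: 27^1≡27, 27^2≡15, 27^3≡31, 27^4≡21, 27^5≡23, 27^6≡9, 27^7≡5, 27^8≡33, 27^9≡7, 27^10≡19, 27^11≡3, 27^12≡13, 27^13≡11, 27^14≡25, 27^15≡29, 27^16≡1. Already 27^16≡1, so the order is 16 < 17. No, the actual order is 16.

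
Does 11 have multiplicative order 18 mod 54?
Powers of 11 mod 54: 11^1≡11, 11^2≡13, 11^3≡35, 11^4≡7, 11^5≡23, 11^6≡37, 11^7≡29, 11^8≡49, 11^9≡53, 11^10≡43, 11^11≡41, 11^12≡19, 11^13≡47, 11^14≡31, 11^15≡17, 11^16≡25, 11^17≡5, 11^18≡1. First k with 11^k≡1 is k=18. Yes, ord_54(11) = 18.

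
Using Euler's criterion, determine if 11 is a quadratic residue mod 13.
By Euler's criterion: 11^{6} ≡ 12 (mod 13). Since this equals -1 (≡ 12), 11 is not a QR.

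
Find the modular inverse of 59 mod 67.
Since 67 is prime, by Fermat 59^(-1) ≡ 59^{65} ≡ 25 mod 67. Verify: 59 × 25 = 1475 ≡ 1 mod 67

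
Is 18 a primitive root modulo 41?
18^{5} ≡ 1 mod 41 and 5 < 40, so ord_41(18) = 5 ≠ 40 and 18 is not a primitive root.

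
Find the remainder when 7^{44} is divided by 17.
By Fermat: 7^{16} ≡ 1 mod 17. 44 = 2×16 + 12. So 7^{44} ≡ 7^{12} ≡ 13 mod 17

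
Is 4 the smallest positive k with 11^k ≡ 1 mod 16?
Powers of 11 mod 16: 11^1≡11, 11^2≡9, 11^3≡3, 11^4≡1. First k with 11^k≡1 is k=4. Yes, ord_16(11) = 4.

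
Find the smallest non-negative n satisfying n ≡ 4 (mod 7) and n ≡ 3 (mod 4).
M = 7 × 4 = 28. M₁ = 4, y₁ ≡ 2 (mod 7). M₂ = 7, y₂ ≡ 3 (mod 4). n = 4×4×2 + 3×7×3 ≡ 11 (mod 28)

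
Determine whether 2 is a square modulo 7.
By Euler's criterion: 2^{3} ≡ 1 (mod 7). Since this equals 1, 2 is a QR.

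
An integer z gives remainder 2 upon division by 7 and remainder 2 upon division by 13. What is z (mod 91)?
M = 7 × 13 = 91. M₁ = 13, y₁ ≡ 6 (mod 7). M₂ = 7, y₂ ≡ 2 (mod 13). z = 2×13×6 + 2×7×2 ≡ 2 (mod 91)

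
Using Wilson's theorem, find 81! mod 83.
(82)! = (81)! × (82) ≡ -1 (mod 83). So (81)! ≡ -1 × (82)^(-1) ≡ (-1)×(-1) = 1 (mod 83)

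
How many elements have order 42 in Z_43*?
Number of primitive roots mod 43 = φ(p-1) = φ(42) = 12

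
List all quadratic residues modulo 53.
Squares in Z_53*: {1, 4, 6, 7, 9, 10, 11, 13, 15, 16, 17, 24, 25, 28, 29, 36, 37, 38, 40, 42, 43, 44, 46, 47, 49, 52}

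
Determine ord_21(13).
Powers of 13 mod 21: 13^1≡13, 13^2≡1. So the order of 13 is 2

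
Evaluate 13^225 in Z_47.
Using Fermat: 13^{46} ≡ 1 mod 47. 225 ≡ 41 mod 46. So 13^{225} ≡ 13^{41} ≡ 20 mod 47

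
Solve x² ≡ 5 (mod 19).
The square roots of 5 mod 19 are 9 and 10. Verify: 9² = 81 ≡ 5 (mod 19)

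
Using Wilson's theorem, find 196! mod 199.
(198)! = (196)! × (197) × (198) ≡ -1 mod 199. So (196)! ≡ -1 × [(198)(197)]^(-1) ≡ 99 mod 199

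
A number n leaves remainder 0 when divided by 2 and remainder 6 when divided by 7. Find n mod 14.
M = 2 × 7 = 14. M₁ = 7, y₁ ≡ 1 mod 2. M₂ = 2, y₂ ≡ 4 mod 7. n = 0×7×1 + 6×2×4 ≡ 6 mod 14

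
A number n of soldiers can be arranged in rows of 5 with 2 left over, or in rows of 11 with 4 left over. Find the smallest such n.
M = 5 × 11 = 55. M₁ = 11, y₁ ≡ 1 mod 5. M₂ = 5, y₂ ≡ 9 mod 11. n = 2×11×1 + 4×5×9 ≡ 37 mod 55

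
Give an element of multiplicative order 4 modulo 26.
5 has order 4 mod 26 since 5^{4} ≡ 1 mod 26 and no smaller power works.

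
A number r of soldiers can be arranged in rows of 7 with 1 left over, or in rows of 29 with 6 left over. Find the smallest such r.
M = 7 × 29 = 203. M₁ = 29, y₁ ≡ 1 mod 7. M₂ = 7, y₂ ≡ 25 mod 29. r = 1×29×1 + 6×7×25 ≡ 64 mod 203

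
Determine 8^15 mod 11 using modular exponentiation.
Using Fermat: 8^{10} ≡ 1 (mod 11). 15 ≡ 5 (mod 10). So 8^{15} ≡ 8^{5} ≡ 10 (mod 11)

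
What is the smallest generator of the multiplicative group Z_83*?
g = 2. For each prime q|82: 2^{41}≡82, 2^{2}≡4, none ≡ 1, so ord_83(2) = 82 and 2 is a primitive root.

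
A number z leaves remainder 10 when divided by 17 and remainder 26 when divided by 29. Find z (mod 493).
M = 17 × 29 = 493. M₁ = 29, y₁ ≡ 10 (mod 17). M₂ = 17, y₂ ≡ 12 (mod 29). z = 10×29×10 + 26×17×12 ≡ 316 (mod 493)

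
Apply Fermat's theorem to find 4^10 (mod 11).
By Fermat's Little Theorem, 4^{10} ≡ 1 (mod 11) since 11 is prime and gcd(4, 11) = 1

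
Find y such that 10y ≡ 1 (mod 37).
Since 37 is prime, by Fermat 10^(-1) ≡ 10^{35} ≡ 26 (mod 37). Verify: 10 × 26 = 260 ≡ 1 (mod 37)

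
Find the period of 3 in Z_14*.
Powers of 3 mod 14: 3^1≡3, 3^2≡9, 3^3≡13, 3^4≡11, 3^5≡5, 3^6≡1. So the order of 3 is 6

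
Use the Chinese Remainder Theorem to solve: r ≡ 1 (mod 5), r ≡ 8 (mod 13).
M = 5 × 13 = 65. M₁ = 13, y₁ ≡ 2 (mod 5). M₂ = 5, y₂ ≡ 8 (mod 13). r = 1×13×2 + 8×5×8 ≡ 21 (mod 65)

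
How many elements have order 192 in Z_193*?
Number of primitive roots mod 193 = φ(p-1) = φ(192) = 64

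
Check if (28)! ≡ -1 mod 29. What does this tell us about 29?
(28)! mod 29 = 28. Since this equals -1 mod 29, Wilson confirms 29 is prime.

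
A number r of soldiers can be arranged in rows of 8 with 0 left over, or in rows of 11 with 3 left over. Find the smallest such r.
M = 8 × 11 = 88. M₁ = 11, y₁ ≡ 3 (mod 8). M₂ = 8, y₂ ≡ 7 (mod 11). r = 0×11×3 + 3×8×7 ≡ 80 (mod 88)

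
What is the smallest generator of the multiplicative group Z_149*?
g = 2. For each prime q|148: 2^{74}≡148, 2^{4}≡16, none ≡ 1, so ord_149(2) = 148 and 2 is a primitive root.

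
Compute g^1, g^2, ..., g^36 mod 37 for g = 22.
22^1, 22^2, ..., 22^{36} mod 37: [22, 3, 29, 9, 13, 27, 2, 7, 6, 21, 18, 26, 17, 4, 14, 12, 5, 36, 15, 34, 8, 28, 24, 10, 35, 30, 31, 16, 19, 11, 20, 33, 23, 25, 32, 1]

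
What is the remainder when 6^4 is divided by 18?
6^{4} = 1296 ≡ 0 (mod 18)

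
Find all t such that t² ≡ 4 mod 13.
The square roots of 4 mod 13 are 11 and 2. Verify: 11² = 121 ≡ 4 mod 13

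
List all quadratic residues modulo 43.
Quadratic residues modulo 43: {1, 4, 6, 9, 10, 11, 13, 14, 15, 16, 17, 21, 23, 24, 25, 31, 35, 36, 38, 40, 41}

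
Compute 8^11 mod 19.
By repeated squaring (mod 19): 8^{1}≡8, 8^{2}≡7, 8^{4}≡11, 8^{8}≡7. Then 8^{11} = 8^{8+2+1} ≡ 7 × 7 × 8 ≡ 12 (mod 19)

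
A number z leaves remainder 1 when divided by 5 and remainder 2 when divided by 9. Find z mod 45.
M = 5 × 9 = 45. M₁ = 9, y₁ ≡ 4 mod 5. M₂ = 5, y₂ ≡ 2 mod 9. z = 1×9×4 + 2×5×2 ≡ 11 mod 45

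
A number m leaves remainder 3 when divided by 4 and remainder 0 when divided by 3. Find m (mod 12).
M = 4 × 3 = 12. M₁ = 3, y₁ ≡ 3 (mod 4). M₂ = 4, y₂ ≡ 1 (mod 3). m = 3×3×3 + 0×4×1 ≡ 3 (mod 12)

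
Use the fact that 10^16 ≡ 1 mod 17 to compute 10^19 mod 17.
By Fermat: 10^{16} ≡ 1 mod 17. So 10^{19} = 10^{16} · 10^{3} ≡ 10^{3} ≡ 14 mod 17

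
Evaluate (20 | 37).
(20/37) = 20^{18} mod 37 = -1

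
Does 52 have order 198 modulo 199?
52^{33} ≡ 1 mod 199 and 33 < 198, so ord_199(52) = 33 ≠ 198 and 52 is not a primitive root.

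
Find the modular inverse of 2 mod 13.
Since 13 is prime, by Fermat 2^(-1) ≡ 2^{11} ≡ 7 (mod 13). Verify: 2 × 7 = 14 ≡ 1 (mod 13)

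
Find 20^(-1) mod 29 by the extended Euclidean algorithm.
Extended GCD: 20(-13) + 29(9) = 1. So 20^(-1) ≡ -13 ≡ 16 mod 29. Verify: 20 × 16 = 320 ≡ 1 mod 29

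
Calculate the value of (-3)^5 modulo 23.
By repeated squaring (mod 23): (-3)^{1}≡20, (-3)^{2}≡9, (-3)^{4}≡12. Then (-3)^{5} = (-3)^{4+1} ≡ 12 × 20 ≡ 10 (mod 23)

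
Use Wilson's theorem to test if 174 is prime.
(173)! mod 174 = 0. Since 0 ≢ -1 mod 174, 174 is not prime.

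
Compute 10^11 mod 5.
By repeated squaring mod 5: 10^{1}≡0, 10^{2}≡0, 10^{4}≡0, 10^{8}≡0. Then 10^{11} = 10^{8+2+1} ≡ 0 × 0 × 0 ≡ 0 mod 5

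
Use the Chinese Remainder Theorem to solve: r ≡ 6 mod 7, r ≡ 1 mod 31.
M = 7 × 31 = 217. M₁ = 31, y₁ ≡ 5 mod 7. M₂ = 7, y₂ ≡ 9 mod 31. r = 6×31×5 + 1×7×9 ≡ 125 mod 217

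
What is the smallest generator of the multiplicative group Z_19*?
g = 2. Powers: [2, 4, 8, 16, 13, 7, 14, 9, 18, ...] generates all 18 non-zero residues.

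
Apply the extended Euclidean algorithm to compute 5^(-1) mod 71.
Extended GCD: 5(-14) + 71(1) = 1. So 5^(-1) ≡ -14 ≡ 57 (mod 71). Verify: 5 × 57 = 285 ≡ 1 (mod 71)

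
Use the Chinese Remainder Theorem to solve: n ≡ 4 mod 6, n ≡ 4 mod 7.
M = 6 × 7 = 42. M₁ = 7, y₁ ≡ 1 mod 6. M₂ = 6, y₂ ≡ 6 mod 7. n = 4×7×1 + 4×6×6 ≡ 4 mod 42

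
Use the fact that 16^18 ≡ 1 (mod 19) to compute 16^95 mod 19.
By Fermat: 16^{18} ≡ 1 (mod 19). 95 = 5×18 + 5. So 16^{95} ≡ 16^{5} ≡ 4 (mod 19)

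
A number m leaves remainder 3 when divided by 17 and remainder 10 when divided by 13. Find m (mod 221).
M = 17 × 13 = 221. M₁ = 13, y₁ ≡ 4 (mod 17). M₂ = 17, y₂ ≡ 10 (mod 13). m = 3×13×4 + 10×17×10 ≡ 88 (mod 221)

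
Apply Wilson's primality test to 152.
(151)! mod 152 = 0. Since 0 ≢ -1 mod 152, 152 is not prime.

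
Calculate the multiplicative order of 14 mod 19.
Powers of 14 mod 19: 14^1≡14, 14^2≡6, 14^3≡8, 14^4≡17, 14^5≡10, 14^6≡7, 14^7≡3, 14^8≡4, 14^9≡18, 14^10≡5, 14^11≡13, 14^12≡11, 14^13≡2, 14^14≡9, 14^15≡12, 14^16≡16, 14^17≡15, 14^18≡1. Order = 18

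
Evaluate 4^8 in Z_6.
By repeated squaring (mod 6): 4^{1}≡4, 4^{2}≡4, 4^{4}≡4, 4^{8}≡4. So 4^{8} ≡ 4 (mod 6)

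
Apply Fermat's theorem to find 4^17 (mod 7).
By Fermat: 4^{6} ≡ 1 (mod 7). 17 = 2×6 + 5. So 4^{17} ≡ 4^{5} ≡ 2 (mod 7)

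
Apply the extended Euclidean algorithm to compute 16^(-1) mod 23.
Extended GCD: 16(-10) + 23(7) = 1. So 16^(-1) ≡ -10 ≡ 13 mod 23. Verify: 16 × 13 = 208 ≡ 1 mod 23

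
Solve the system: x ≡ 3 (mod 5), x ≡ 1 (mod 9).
M = 5 × 9 = 45. M₁ = 9, y₁ ≡ 4 (mod 5). M₂ = 5, y₂ ≡ 2 (mod 9). x = 3×9×4 + 1×5×2 ≡ 28 (mod 45)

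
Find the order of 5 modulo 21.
Powers of 5 mod 21: 5^1≡5, 5^2≡4, 5^3≡20, 5^4≡16, 5^5≡17, 5^6≡1. So the order of 5 is 6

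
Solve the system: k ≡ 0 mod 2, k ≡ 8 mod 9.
M = 2 × 9 = 18. M₁ = 9, y₁ ≡ 1 mod 2. M₂ = 2, y₂ ≡ 5 mod 9. k = 0×9×1 + 8×2×5 ≡ 8 mod 18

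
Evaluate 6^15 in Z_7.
Using Fermat: 6^{6} ≡ 1 (mod 7). 15 ≡ 3 (mod 6). So 6^{15} ≡ 6^{3} ≡ 6 (mod 7)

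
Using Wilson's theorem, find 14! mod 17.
(16)! = (14)! × (15) × (16) ≡ -1 (mod 17). So (14)! ≡ -1 × [(16)(15)]^(-1) ≡ 8 (mod 17)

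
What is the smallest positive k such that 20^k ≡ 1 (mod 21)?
Powers of 20 mod 21: 20^1≡20, 20^2≡1. So the order of 20 is 2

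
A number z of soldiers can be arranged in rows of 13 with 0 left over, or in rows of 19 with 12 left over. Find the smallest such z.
M = 13 × 19 = 247. M₁ = 19, y₁ ≡ 11 (mod 13). M₂ = 13, y₂ ≡ 3 (mod 19). z = 0×19×11 + 12×13×3 ≡ 221 (mod 247)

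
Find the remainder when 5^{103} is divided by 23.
By Fermat: 5^{22} ≡ 1 (mod 23). 103 = 4×22 + 15. So 5^{103} ≡ 5^{15} ≡ 19 (mod 23)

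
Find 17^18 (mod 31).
By repeated squaring (mod 31): 17^{1}≡17, 17^{2}≡10, 17^{4}≡7, 17^{8}≡18, 17^{16}≡14. Then 17^{18} = 17^{16+2} ≡ 14 × 10 ≡ 16 (mod 31)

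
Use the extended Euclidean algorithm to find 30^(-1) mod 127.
Extended GCD: 30(-55) + 127(13) = 1. So 30^(-1) ≡ -55 ≡ 72 mod 127. Verify: 30 × 72 = 2160 ≡ 1 mod 127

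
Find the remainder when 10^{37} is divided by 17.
By Fermat: 10^{16} ≡ 1 (mod 17). 37 = 2×16 + 5. So 10^{37} ≡ 10^{5} ≡ 6 (mod 17)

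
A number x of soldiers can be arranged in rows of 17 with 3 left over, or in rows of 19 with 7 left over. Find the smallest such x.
M = 17 × 19 = 323. M₁ = 19, y₁ ≡ 9 mod 17. M₂ = 17, y₂ ≡ 9 mod 19. x = 3×19×9 + 7×17×9 ≡ 292 mod 323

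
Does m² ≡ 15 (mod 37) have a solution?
By Euler's criterion: 15^{18} ≡ 36 (mod 37). Since this equals -1 (≡ 36), 15 is not a QR.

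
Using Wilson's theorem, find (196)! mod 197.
By Wilson's theorem, (196)! ≡ -1 ≡ 196 (mod 197)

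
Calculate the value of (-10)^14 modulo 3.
Using Fermat: (-10)^{2} ≡ 1 mod 3. 14 ≡ 0 mod 2. So (-10)^{14} ≡ (-10)^{0} ≡ 1 mod 3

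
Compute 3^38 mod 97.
By repeated squaring (mod 97): 3^{1}≡3, 3^{2}≡9, 3^{4}≡81, 3^{8}≡62, 3^{16}≡61, 3^{32}≡35. Then 3^{38} = 3^{32+4+2} ≡ 35 × 81 × 9 ≡ 4 (mod 97)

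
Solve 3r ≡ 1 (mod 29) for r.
Since 29 is prime, by Fermat 3^(-1) ≡ 3^{27} ≡ 10 (mod 29). Verify: 3 × 10 = 30 ≡ 1 (mod 29)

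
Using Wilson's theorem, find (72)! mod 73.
By Wilson's theorem, (72)! ≡ -1 ≡ 72 mod 73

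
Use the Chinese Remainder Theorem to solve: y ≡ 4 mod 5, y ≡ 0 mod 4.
M = 5 × 4 = 20. M₁ = 4, y₁ ≡ 4 mod 5. M₂ = 5, y₂ ≡ 1 mod 4. y = 4×4×4 + 0×5×1 ≡ 4 mod 20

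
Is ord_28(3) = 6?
Powers of 3 mod 28: 3^1≡3, 3^2≡9, 3^3≡27, 3^4≡25, 3^5≡19, 3^6≡1. First k with 3^k≡1 is k=6. Yes, ord_28(3) = 6.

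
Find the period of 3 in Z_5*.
Powers of 3 mod 5: 3^1≡3, 3^2≡4, 3^3≡2, 3^4≡1. Order = 4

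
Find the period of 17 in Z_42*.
Powers of 17 mod 42: 17^1≡17, 17^2≡37, 17^3≡41, 17^4≡25, 17^5≡5, 17^6≡1. So the order of 17 is 6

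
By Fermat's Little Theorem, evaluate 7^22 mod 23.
By Fermat's Little Theorem, 7^{22} ≡ 1 mod 23 since 23 is prime and gcd(7, 23) = 1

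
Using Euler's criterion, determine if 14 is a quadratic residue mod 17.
By Euler's criterion: 14^{8} ≡ 16 (mod 17). Since this equals -1 (≡ 16), 14 is not a QR.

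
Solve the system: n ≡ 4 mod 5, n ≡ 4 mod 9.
M = 5 × 9 = 45. M₁ = 9, y₁ ≡ 4 mod 5. M₂ = 5, y₂ ≡ 2 mod 9. n = 4×9×4 + 4×5×2 ≡ 4 mod 45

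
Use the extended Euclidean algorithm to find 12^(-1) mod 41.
Extended GCD: 12(-17) + 41(5) = 1. So 12^(-1) ≡ -17 ≡ 24 mod 41. Verify: 12 × 24 = 288 ≡ 1 mod 41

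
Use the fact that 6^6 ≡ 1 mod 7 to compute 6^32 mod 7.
By Fermat: 6^{6} ≡ 1 mod 7. 32 = 5×6 + 2. So 6^{32} ≡ 6^{2} ≡ 1 mod 7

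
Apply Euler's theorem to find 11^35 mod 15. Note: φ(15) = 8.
By Euler: 11^{8} ≡ 1 mod 15 since gcd(11, 15) = 1. 35 = 4×8 + 3. So 11^{35} ≡ 11^{3} ≡ 11 mod 15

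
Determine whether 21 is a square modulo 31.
By Euler's criterion: 21^{15} ≡ 30 (mod 31). Since this equals -1 (≡ 30), 21 is not a QR.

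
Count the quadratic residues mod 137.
Exactly half the non-zero residues mod a prime are QRs: (137-1)/2 = 68.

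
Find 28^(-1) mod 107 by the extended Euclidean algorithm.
Extended GCD: 28(-42) + 107(11) = 1. So 28^(-1) ≡ -42 ≡ 65 mod 107. Verify: 28 × 65 = 1820 ≡ 1 mod 107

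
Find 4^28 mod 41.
By repeated squaring mod 41: 4^{1}≡4, 4^{2}≡16, 4^{4}≡10, 4^{8}≡18, 4^{16}≡37. Then 4^{28} = 4^{16+8+4} ≡ 37 × 18 × 10 ≡ 18 mod 41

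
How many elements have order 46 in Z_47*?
A prime p has φ(p-1) primitive roots; here φ(46) = 22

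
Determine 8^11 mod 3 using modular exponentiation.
Using Fermat: 8^{2} ≡ 1 mod 3. 11 ≡ 1 mod 2. So 8^{11} ≡ 8^{1} ≡ 2 mod 3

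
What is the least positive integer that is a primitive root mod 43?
g = 3. Powers: [3, 9, 27, 38, 28, 41, 37, 25, ...] generates all 42 non-zero residues.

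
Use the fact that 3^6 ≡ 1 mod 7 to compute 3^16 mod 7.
By Fermat: 3^{6} ≡ 1 mod 7. 16 = 2×6 + 4. So 3^{16} ≡ 3^{4} ≡ 4 mod 7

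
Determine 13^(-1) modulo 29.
Since 29 is prime, by Fermat 13^(-1) ≡ 13^{27} ≡ 9 mod 29. Verify: 13 × 9 = 117 ≡ 1 mod 29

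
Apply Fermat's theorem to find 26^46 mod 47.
By Fermat's Little Theorem, 26^{46} ≡ 1 mod 47 since 47 is prime and gcd(26, 47) = 1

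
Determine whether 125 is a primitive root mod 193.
125^{64} ≡ 1 (mod 193) and 64 < 192, so ord_193(125) = 64 ≠ 192 and 125 is not a primitive root.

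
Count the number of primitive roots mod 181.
There are φ(181-1) = φ(180) = 48 primitive roots modulo 181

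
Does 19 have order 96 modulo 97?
19^{32} ≡ 1 (mod 97) and 32 < 96, so ord_97(19) = 32 ≠ 96 and 19 is not a primitive root.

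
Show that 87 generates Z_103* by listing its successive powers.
87^1, 87^2, ..., 87^{102} mod 103: [87, 50, 24, 28, 67, 61, 54, 63, 22, 60, 70, 13, 101, 32, 3, 55, 47, 72, 84, 98, 80, 59, 86, 66, 77, 4, 39, 97, 96, 9, 62, 38, 10, 46, 88, 34, 74, 52, 95, 25, 12, 14, 85, 82, 27, 83, 11, 30, 35, 58, 102, 16, 53, 79, 75, 36, 42, 49, 40, 81, 43, 33, 90, 2, 71, 100, 48, 56, 31, 19, 5, 23, 44, 17, 37, 26, 99, 64, 6, 7, 94, 41, 65, 93, 57, 15, 69, 29, 51, 8, 78, 91, 89, 18, 21, 76, 20, 92, 73, 68, 45, 1]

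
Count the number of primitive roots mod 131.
There are φ(131-1) = φ(130) = 48 primitive roots modulo 131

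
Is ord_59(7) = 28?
Powers of 7 mod 59: 7^1≡7, 7^2≡49, 7^3≡48, 7^4≡41, 7^5≡51, 7^6≡3, 7^7≡21, 7^8≡29, 7^9≡26, 7^10≡5, 7^11≡35, 7^12≡9, 7^13≡4, 7^14≡28, 7^15≡19, 7^16≡15, 7^17≡46, 7^18≡27, 7^19≡12, 7^20≡25, 7^21≡57, 7^22≡45, 7^23≡20, 7^24≡22, 7^25≡36, 7^26≡16, 7^27≡53, 7^28≡17, 7^29≡1. 7^28≡17≢1, so ord ≠ 28. No, the actual order is 29.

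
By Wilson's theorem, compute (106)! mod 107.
By Wilson's theorem, (106)! ≡ -1 ≡ 106 mod 107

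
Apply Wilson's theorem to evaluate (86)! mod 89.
(88)! = (86)! × (87) × (88) ≡ -1 (mod 89). So (86)! ≡ -1 × [(88)(87)]^(-1) ≡ 44 (mod 89)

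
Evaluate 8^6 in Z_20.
By repeated squaring mod 20: 8^{1}≡8, 8^{2}≡4, 8^{4}≡16. Then 8^{6} = 8^{4+2} ≡ 16 × 4 ≡ 4 mod 20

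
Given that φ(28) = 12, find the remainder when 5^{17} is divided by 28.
By Euler: 5^{12} ≡ 1 (mod 28) since gcd(5, 28) = 1. 17 = 1×12 + 5. So 5^{17} ≡ 5^{5} ≡ 17 (mod 28)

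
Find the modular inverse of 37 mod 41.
Since 41 is prime, by Fermat 37^(-1) ≡ 37^{39} ≡ 10 (mod 41). Verify: 37 × 10 = 370 ≡ 1 (mod 41)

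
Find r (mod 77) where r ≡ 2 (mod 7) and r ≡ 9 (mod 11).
M = 7 × 11 = 77. M₁ = 11, y₁ ≡ 2 (mod 7). M₂ = 7, y₂ ≡ 8 (mod 11). r = 2×11×2 + 9×7×8 ≡ 9 (mod 77)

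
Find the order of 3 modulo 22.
Powers of 3 mod 22: 3^1≡3, 3^2≡9, 3^3≡5, 3^4≡15, 3^5≡1. Order = 5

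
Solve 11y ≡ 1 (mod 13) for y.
Since 13 is prime, by Fermat 11^(-1) ≡ 11^{11} ≡ 6 (mod 13). Verify: 11 × 6 = 66 ≡ 1 (mod 13)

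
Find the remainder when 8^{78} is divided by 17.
By Fermat: 8^{16} ≡ 1 (mod 17). 78 = 4×16 + 14. So 8^{78} ≡ 8^{14} ≡ 4 (mod 17)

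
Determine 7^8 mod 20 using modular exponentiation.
By repeated squaring mod 20: 7^{1}≡7, 7^{2}≡9, 7^{4}≡1, 7^{8}≡1. So 7^{8} ≡ 1 mod 20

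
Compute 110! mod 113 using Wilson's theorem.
(112)! = (110)! × (111) × (112) ≡ -1 mod 113. So (110)! ≡ -1 × [(112)(111)]^(-1) ≡ 56 mod 113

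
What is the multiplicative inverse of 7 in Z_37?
Since 37 is prime, by Fermat 7^(-1) ≡ 7^{35} ≡ 16 mod 37. Verify: 7 × 16 = 112 ≡ 1 mod 37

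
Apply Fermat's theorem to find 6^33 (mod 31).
By Fermat: 6^{30} ≡ 1 (mod 31). So 6^{33} = 6^{30} · 6^{3} ≡ 6^{3} ≡ 30 (mod 31)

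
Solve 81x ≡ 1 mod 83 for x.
Since 83 is prime, by Fermat 81^(-1) ≡ 81^{81} ≡ 41 mod 83. Verify: 81 × 41 = 3321 ≡ 1 mod 83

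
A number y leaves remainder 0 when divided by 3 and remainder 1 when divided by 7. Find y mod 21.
M = 3 × 7 = 21. M₁ = 7, y₁ ≡ 1 mod 3. M₂ = 3, y₂ ≡ 5 mod 7. y = 0×7×1 + 1×3×5 ≡ 15 mod 21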